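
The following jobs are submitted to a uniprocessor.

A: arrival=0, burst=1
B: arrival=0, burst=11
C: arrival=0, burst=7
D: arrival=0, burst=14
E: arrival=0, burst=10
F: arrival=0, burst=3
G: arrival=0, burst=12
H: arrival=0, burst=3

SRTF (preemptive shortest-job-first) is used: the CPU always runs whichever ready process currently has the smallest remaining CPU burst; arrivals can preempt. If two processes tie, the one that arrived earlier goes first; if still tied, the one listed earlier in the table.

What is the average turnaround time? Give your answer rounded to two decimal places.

24.13

Gantt: | A 0-1 | F 1-4 | H 4-7 | C 7-14 | E 14-24 | B 24-35 | G 35-47 | D 47-61 |
Completion: A=1  B=35  C=14  D=61  E=24  F=4  G=47  H=7
Turnaround (C−A): A=1  B=35  C=14  D=61  E=24  F=4  G=47  H=7
Turnaround times: A=1, B=35, C=14, D=61, E=24, F=4, G=47, H=7
Average turnaround = (1+35+14+61+24+4+47+7) / 8 = 193/8 = 24.13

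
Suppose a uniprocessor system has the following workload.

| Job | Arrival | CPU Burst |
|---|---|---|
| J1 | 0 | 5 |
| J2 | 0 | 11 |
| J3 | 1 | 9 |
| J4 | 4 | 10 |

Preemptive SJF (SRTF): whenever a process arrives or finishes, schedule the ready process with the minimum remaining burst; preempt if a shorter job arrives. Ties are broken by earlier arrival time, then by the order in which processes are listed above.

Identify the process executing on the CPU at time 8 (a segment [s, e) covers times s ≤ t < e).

Timeline: | J1 0-5 | J3 5-14 | J4 14-24 | J2 24-35 |
Completion: J1=5  J2=35  J3=14  J4=24
Turnaround (C−A): J1=5  J2=35  J3=13  J4=20

J3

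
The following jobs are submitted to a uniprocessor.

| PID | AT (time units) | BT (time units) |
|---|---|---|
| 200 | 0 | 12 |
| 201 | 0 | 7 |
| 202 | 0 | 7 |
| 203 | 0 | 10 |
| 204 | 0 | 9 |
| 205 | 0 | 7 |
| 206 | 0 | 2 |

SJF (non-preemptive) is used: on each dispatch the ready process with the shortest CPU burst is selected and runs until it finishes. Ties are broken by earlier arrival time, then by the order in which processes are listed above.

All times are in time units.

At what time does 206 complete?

Timeline: | 206 0-2 | 201 2-9 | 202 9-16 | 205 16-23 | 204 23-32 | 203 32-42 | 200 42-54 |
Completion: 200=54  201=9  202=16  203=42  204=32  205=23  206=2
Turnaround (C−A): 200=54  201=9  202=16  203=42  204=32  205=23  206=2

2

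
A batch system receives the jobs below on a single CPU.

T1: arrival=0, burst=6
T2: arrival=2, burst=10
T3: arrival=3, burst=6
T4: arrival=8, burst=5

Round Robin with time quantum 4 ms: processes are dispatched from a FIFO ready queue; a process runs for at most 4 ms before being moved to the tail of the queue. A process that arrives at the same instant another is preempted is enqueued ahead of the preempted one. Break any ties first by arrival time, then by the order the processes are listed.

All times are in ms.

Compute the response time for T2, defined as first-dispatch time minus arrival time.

2

Schedule: | T1 0-4 | T2 4-8 | T3 8-12 | T1 12-14 | T4 14-18 | T2 18-22 | T3 22-24 | T4 24-25 | T2 25-27 |
Completion: T1=14  T2=27  T3=24  T4=25
Response(T2) = first start − arrival = 4 − 2 = 2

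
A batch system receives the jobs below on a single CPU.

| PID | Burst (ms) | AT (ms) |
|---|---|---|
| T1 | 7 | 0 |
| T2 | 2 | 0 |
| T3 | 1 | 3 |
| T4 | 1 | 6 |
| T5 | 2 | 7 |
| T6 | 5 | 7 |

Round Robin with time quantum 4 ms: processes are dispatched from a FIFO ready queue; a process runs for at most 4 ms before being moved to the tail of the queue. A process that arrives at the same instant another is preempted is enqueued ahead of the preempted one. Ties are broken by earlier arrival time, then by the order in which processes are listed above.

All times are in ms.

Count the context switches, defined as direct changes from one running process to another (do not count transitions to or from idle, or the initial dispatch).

Timeline: | T1 0-4 | T2 4-6 | T3 6-7 | T1 7-10 | T4 10-11 | T5 11-13 | T6 13-18 |
Completion: T1=10  T2=6  T3=7  T4=11  T5=13  T6=18

6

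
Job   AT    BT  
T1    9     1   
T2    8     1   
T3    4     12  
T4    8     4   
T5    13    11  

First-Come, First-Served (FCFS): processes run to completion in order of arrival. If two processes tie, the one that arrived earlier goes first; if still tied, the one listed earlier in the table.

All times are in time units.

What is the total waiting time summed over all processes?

38

Gantt: | idle 0-4 | T3 4-16 | T2 16-17 | T4 17-21 | T1 21-22 | T5 22-33 |
Completion: T1=22  T2=17  T3=16  T4=21  T5=33
Turnaround (C−A): T1=13  T2=9  T3=12  T4=13  T5=20
Waiting = turnaround − burst: T1=12, T2=8, T3=0, T4=9, T5=9
Total waiting = 12 + 8 + 0 + 9 + 9 = 38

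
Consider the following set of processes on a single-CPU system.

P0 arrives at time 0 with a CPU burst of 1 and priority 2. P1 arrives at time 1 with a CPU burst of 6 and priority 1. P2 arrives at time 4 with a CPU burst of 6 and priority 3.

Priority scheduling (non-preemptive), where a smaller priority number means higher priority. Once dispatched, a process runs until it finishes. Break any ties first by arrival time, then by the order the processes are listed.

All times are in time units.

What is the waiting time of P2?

Timeline: | P0 0-1 | P1 1-7 | P2 7-13 |
Completion: P0=1  P1=7  P2=13
Turnaround (C−A): P0=1  P1=6  P2=9
Waiting(P2) = turnaround − burst = 9 − 6 = 3

3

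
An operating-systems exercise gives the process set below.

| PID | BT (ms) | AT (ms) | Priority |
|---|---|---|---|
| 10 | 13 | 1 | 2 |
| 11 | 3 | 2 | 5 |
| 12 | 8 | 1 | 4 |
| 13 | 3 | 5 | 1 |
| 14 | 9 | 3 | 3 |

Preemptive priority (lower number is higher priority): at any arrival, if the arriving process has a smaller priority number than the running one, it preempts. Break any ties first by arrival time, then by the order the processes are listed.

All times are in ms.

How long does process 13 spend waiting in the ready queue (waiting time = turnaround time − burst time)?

0

Timeline: | idle 0-1 | 10 1-5 | 13 5-8 | 10 8-17 | 14 17-26 | 12 26-34 | 11 34-37 |
Completion: 10=17  11=37  12=34  13=8  14=26
Turnaround (C−A): 10=16  11=35  12=33  13=3  14=23
Waiting(13) = turnaround − burst = 3 − 3 = 0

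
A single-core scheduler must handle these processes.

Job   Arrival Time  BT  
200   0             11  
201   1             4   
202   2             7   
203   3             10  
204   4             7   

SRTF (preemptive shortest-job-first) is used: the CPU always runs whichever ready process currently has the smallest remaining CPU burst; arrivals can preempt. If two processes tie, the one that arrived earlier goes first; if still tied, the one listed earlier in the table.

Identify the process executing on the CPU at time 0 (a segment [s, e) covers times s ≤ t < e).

200

Gantt: | 200 0-1 | 201 1-5 | 202 5-12 | 204 12-19 | 200 19-29 | 203 29-39 |
Completion: 200=29  201=5  202=12  203=39  204=19
Turnaround (C−A): 200=29  201=4  202=10  203=36  204=15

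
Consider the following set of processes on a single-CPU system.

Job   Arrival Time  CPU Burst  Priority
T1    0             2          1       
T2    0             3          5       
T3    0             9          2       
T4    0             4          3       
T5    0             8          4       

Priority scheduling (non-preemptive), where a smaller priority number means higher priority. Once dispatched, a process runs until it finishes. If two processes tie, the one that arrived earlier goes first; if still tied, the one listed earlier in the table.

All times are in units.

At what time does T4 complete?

Timeline: | T1 0-2 | T3 2-11 | T4 11-15 | T5 15-23 | T2 23-26 |
Completion: T1=2  T2=26  T3=11  T4=15  T5=23
Turnaround (C−A): T1=2  T2=26  T3=11  T4=15  T5=23

15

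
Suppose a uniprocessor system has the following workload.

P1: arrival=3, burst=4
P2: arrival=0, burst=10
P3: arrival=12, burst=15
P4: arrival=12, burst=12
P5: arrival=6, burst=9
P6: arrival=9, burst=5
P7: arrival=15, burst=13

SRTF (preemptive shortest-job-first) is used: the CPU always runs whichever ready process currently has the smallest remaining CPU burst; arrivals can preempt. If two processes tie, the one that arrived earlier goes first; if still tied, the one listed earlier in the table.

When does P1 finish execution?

7

Schedule: | P2 0-3 | P1 3-7 | P2 7-14 | P6 14-19 | P5 19-28 | P4 28-40 | P7 40-53 | P3 53-68 |
Completion: P1=7  P2=14  P3=68  P4=40  P5=28  P6=19  P7=53
Turnaround (C−A): P1=4  P2=14  P3=56  P4=28  P5=22  P6=10  P7=38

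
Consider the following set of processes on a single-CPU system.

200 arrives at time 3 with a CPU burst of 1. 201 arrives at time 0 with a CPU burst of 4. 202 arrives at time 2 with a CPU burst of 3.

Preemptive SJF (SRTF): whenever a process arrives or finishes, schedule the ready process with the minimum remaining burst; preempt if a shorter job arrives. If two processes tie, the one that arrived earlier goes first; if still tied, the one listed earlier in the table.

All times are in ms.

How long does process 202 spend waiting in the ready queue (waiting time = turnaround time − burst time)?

Timeline: | 201 0-4 | 200 4-5 | 202 5-8 |
Completion: 200=5  201=4  202=8
Turnaround (C−A): 200=2  201=4  202=6
Waiting(202) = turnaround − burst = 6 − 3 = 3

3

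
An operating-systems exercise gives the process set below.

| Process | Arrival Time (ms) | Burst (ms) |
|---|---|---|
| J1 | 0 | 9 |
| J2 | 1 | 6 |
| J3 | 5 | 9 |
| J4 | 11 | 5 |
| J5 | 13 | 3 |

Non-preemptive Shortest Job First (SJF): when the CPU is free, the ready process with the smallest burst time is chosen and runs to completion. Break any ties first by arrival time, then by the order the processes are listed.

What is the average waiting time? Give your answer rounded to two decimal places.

Schedule: | J1 0-9 | J2 9-15 | J5 15-18 | J4 18-23 | J3 23-32 |
Completion: J1=9  J2=15  J3=32  J4=23  J5=18
Waiting times: J1=0, J2=8, J3=18, J4=7, J5=2
Average waiting = (0+8+18+7+2) / 5 = 35/5 = 7.00

7.00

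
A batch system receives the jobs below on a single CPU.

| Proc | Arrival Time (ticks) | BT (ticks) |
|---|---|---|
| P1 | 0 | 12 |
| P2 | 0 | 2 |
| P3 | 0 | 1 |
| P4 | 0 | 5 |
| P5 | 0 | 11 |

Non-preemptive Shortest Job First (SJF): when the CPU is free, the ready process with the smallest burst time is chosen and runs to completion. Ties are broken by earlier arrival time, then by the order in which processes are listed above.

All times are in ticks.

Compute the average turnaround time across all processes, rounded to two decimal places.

Gantt: | P3 0-1 | P2 1-3 | P4 3-8 | P5 8-19 | P1 19-31 |
Completion: P1=31  P2=3  P3=1  P4=8  P5=19
Turnaround times: P1=31, P2=3, P3=1, P4=8, P5=19
Average turnaround = (31+3+1+8+19) / 5 = 62/5 = 12.40

12.40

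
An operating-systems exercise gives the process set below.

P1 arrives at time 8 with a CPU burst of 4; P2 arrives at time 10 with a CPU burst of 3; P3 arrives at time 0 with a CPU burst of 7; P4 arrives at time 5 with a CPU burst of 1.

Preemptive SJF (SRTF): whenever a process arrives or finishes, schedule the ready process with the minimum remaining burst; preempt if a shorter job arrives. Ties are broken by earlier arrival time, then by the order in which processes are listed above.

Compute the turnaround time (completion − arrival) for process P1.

4

Schedule: | P3 0-5 | P4 5-6 | P3 6-8 | P1 8-12 | P2 12-15 |
Completion: P1=12  P2=15  P3=8  P4=6
Turnaround (C−A): P1=4  P2=5  P3=8  P4=1
Turnaround(P1) = completion − arrival = 12 − 8 = 4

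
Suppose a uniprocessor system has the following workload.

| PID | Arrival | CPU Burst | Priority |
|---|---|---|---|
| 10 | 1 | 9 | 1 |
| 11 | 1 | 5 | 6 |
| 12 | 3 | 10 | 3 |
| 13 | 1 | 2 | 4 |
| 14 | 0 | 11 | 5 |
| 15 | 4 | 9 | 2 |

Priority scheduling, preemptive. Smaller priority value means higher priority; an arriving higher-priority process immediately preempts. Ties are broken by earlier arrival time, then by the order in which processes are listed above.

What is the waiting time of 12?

16

Gantt: | 14 0-1 | 10 1-10 | 15 10-19 | 12 19-29 | 13 29-31 | 14 31-41 | 11 41-46 |
Completion: 10=10  11=46  12=29  13=31  14=41  15=19
Waiting(12) = turnaround − burst = 26 − 10 = 16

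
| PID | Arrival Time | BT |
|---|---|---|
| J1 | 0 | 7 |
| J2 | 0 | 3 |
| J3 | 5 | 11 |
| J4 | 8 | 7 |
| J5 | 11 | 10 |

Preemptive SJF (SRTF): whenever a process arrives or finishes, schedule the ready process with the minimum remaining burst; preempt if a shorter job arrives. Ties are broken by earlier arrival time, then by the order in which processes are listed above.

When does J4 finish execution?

17

Timeline: | J2 0-3 | J1 3-10 | J4 10-17 | J5 17-27 | J3 27-38 |
Completion: J1=10  J2=3  J3=38  J4=17  J5=27
Turnaround (C−A): J1=10  J2=3  J3=33  J4=9  J5=16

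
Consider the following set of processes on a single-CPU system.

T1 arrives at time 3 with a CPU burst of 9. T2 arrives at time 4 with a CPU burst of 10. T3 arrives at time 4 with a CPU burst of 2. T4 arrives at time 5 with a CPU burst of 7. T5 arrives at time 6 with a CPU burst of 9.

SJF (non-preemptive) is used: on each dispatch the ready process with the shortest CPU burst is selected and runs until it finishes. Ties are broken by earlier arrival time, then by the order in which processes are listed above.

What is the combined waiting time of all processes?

Schedule: | idle 0-3 | T1 3-12 | T3 12-14 | T4 14-21 | T5 21-30 | T2 30-40 |
Completion: T1=12  T2=40  T3=14  T4=21  T5=30
Turnaround (C−A): T1=9  T2=36  T3=10  T4=16  T5=24
Waiting = turnaround − burst: T1=0, T2=26, T3=8, T4=9, T5=15
Total waiting = 0 + 26 + 8 + 9 + 15 = 58

58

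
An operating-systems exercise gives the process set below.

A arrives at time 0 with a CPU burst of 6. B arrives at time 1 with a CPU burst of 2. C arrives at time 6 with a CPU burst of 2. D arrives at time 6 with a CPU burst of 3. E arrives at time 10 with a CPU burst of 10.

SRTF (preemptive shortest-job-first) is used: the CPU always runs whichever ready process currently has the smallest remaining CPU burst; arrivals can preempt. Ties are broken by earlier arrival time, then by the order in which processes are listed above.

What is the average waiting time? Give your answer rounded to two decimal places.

2.20

Gantt: | A 0-1 | B 1-3 | A 3-8 | C 8-10 | D 10-13 | E 13-23 |
Completion: A=8  B=3  C=10  D=13  E=23
Waiting times: A=2, B=0, C=2, D=4, E=3
Average waiting = (2+0+2+4+3) / 5 = 11/5 = 2.20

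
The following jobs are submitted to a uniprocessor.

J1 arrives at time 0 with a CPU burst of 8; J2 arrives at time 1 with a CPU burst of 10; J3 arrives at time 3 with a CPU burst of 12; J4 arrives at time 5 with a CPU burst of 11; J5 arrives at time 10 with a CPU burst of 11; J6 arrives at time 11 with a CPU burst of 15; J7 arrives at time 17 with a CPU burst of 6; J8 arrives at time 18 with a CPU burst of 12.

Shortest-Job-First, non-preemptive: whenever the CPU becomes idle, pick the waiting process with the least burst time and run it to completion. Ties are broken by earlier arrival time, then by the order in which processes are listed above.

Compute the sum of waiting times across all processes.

194

Schedule: | J1 0-8 | J2 8-18 | J7 18-24 | J4 24-35 | J5 35-46 | J3 46-58 | J8 58-70 | J6 70-85 |
Completion: J1=8  J2=18  J3=58  J4=35  J5=46  J6=85  J7=24  J8=70
Turnaround (C−A): J1=8  J2=17  J3=55  J4=30  J5=36  J6=74  J7=7  J8=52
Waiting = turnaround − burst: J1=0, J2=7, J3=43, J4=19, J5=25, J6=59, J7=1, J8=40
Total waiting = 0 + 7 + 43 + 19 + 25 + 59 + 1 + 40 = 194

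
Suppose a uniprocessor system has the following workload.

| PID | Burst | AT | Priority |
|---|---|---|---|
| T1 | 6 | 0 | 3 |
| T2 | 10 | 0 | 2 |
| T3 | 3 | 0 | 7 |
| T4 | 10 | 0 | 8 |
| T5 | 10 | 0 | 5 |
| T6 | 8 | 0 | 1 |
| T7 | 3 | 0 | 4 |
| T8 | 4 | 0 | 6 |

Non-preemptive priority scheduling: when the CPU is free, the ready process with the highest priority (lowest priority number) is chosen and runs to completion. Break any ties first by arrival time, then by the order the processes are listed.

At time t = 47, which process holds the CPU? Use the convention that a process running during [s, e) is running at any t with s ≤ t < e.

T4

Timeline: | T6 0-8 | T2 8-18 | T1 18-24 | T7 24-27 | T5 27-37 | T8 37-41 | T3 41-44 | T4 44-54 |
Completion: T1=24  T2=18  T3=44  T4=54  T5=37  T6=8  T7=27  T8=41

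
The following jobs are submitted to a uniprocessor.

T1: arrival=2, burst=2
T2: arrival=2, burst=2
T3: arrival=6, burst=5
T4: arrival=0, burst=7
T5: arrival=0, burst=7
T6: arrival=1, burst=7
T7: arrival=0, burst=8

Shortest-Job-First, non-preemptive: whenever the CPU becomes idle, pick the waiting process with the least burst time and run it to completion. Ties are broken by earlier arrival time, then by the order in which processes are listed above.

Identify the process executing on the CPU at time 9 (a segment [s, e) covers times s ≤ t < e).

Schedule: | T4 0-7 | T1 7-9 | T2 9-11 | T3 11-16 | T5 16-23 | T6 23-30 | T7 30-38 |
Completion: T1=9  T2=11  T3=16  T4=7  T5=23  T6=30  T7=38
Turnaround (C−A): T1=7  T2=9  T3=10  T4=7  T5=23  T6=29  T7=38

T2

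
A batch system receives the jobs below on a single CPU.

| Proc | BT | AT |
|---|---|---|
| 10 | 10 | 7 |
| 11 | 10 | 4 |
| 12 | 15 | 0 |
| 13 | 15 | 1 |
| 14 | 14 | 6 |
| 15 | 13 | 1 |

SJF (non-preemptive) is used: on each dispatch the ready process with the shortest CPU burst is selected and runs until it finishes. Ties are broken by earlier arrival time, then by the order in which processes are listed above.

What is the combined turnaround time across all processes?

243

Schedule: | 12 0-15 | 11 15-25 | 10 25-35 | 15 35-48 | 14 48-62 | 13 62-77 |
Completion: 10=35  11=25  12=15  13=77  14=62  15=48
Turnaround (C−A): 10=28  11=21  12=15  13=76  14=56  15=47
Turnaround = completion − arrival: 10=28, 11=21, 12=15, 13=76, 14=56, 15=47
Total turnaround = 28 + 21 + 15 + 76 + 56 + 47 = 243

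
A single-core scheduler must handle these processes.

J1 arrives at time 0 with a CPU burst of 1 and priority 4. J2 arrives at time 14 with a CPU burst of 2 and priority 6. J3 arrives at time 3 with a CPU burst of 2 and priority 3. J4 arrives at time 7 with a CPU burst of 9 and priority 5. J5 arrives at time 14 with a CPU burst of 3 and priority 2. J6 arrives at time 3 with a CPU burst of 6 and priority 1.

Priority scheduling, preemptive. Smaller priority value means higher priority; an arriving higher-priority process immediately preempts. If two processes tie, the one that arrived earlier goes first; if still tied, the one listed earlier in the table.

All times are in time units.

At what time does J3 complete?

Gantt: | J1 0-1 | idle 1-3 | J6 3-9 | J3 9-11 | J4 11-14 | J5 14-17 | J4 17-23 | J2 23-25 |
Completion: J1=1  J2=25  J3=11  J4=23  J5=17  J6=9
Turnaround (C−A): J1=1  J2=11  J3=8  J4=16  J5=3  J6=6

11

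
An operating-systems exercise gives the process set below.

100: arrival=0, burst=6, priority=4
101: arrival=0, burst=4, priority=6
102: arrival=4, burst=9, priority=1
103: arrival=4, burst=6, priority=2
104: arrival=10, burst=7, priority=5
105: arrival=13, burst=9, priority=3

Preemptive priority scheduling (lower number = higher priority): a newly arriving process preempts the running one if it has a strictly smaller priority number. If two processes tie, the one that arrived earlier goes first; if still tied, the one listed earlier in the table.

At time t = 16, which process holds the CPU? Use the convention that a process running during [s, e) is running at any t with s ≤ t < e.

103

Schedule: | 100 0-4 | 102 4-13 | 103 13-19 | 105 19-28 | 100 28-30 | 104 30-37 | 101 37-41 |
Completion: 100=30  101=41  102=13  103=19  104=37  105=28
Turnaround (C−A): 100=30  101=41  102=9  103=15  104=27  105=15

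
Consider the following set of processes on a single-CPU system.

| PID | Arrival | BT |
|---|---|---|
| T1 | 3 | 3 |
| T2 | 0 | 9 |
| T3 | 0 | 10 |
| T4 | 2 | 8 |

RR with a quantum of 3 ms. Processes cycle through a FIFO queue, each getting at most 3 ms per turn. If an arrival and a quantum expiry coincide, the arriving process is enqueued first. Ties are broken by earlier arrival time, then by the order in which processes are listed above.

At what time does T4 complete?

29

Schedule: | T2 0-3 | T3 3-6 | T4 6-9 | T1 9-12 | T2 12-15 | T3 15-18 | T4 18-21 | T2 21-24 | T3 24-27 | T4 27-29 | T3 29-30 |
Completion: T1=12  T2=24  T3=30  T4=29
Turnaround (C−A): T1=9  T2=24  T3=30  T4=27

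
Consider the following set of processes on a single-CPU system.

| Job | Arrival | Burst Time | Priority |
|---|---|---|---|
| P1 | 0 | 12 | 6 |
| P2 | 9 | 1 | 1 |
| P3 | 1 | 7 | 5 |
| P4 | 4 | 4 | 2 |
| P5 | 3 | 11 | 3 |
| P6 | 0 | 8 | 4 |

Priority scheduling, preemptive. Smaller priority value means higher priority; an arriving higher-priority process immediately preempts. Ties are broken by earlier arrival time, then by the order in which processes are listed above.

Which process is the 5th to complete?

P3

Timeline: | P6 0-3 | P5 3-4 | P4 4-8 | P5 8-9 | P2 9-10 | P5 10-19 | P6 19-24 | P3 24-31 | P1 31-43 |
Completion: P1=43  P2=10  P3=31  P4=8  P5=19  P6=24
Turnaround (C−A): P1=43  P2=1  P3=30  P4=4  P5=16  P6=24
Finish order: P4 → P2 → P5 → P6 → P3 → P1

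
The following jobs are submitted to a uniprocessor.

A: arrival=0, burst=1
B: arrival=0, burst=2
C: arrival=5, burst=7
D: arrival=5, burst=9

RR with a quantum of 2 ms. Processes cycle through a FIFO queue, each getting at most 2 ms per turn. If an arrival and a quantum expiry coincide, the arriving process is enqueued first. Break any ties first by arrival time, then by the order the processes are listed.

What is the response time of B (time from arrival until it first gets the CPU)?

1

Schedule: | A 0-1 | B 1-3 | idle 3-5 | C 5-7 | D 7-9 | C 9-11 | D 11-13 | C 13-15 | D 15-17 | C 17-18 | D 18-21 |
Completion: A=1  B=3  C=18  D=21
Turnaround (C−A): A=1  B=3  C=13  D=16
Response(B) = first start − arrival = 1 − 0 = 1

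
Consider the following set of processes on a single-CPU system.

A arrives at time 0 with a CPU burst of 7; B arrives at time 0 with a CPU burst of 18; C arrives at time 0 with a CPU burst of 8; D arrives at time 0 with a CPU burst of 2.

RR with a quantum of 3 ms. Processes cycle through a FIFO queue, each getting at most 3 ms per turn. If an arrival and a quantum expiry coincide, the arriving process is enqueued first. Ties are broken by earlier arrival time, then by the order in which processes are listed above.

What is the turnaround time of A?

21

Timeline: | A 0-3 | B 3-6 | C 6-9 | D 9-11 | A 11-14 | B 14-17 | C 17-20 | A 20-21 | B 21-24 | C 24-26 | B 26-35 |
Completion: A=21  B=35  C=26  D=11
Turnaround(A) = completion − arrival = 21 − 0 = 21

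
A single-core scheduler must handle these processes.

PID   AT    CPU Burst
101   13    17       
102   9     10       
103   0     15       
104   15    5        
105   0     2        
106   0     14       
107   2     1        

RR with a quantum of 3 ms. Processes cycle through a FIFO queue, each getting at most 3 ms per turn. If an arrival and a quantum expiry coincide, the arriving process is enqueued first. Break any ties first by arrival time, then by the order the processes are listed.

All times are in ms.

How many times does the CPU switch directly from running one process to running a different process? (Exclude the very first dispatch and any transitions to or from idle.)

21

Gantt: | 103 0-3 | 105 3-5 | 106 5-8 | 107 8-9 | 103 9-12 | 106 12-15 | 102 15-18 | 103 18-21 | 101 21-24 | 104 24-27 | 106 27-30 | 102 30-33 | 103 33-36 | 101 36-39 | 104 39-41 | 106 41-44 | 102 44-47 | 103 47-50 | 101 50-53 | 106 53-55 | 102 55-56 | 101 56-64 |
Completion: 101=64  102=56  103=50  104=41  105=5  106=55  107=9
Turnaround (C−A): 101=51  102=47  103=50  104=26  105=5  106=55  107=7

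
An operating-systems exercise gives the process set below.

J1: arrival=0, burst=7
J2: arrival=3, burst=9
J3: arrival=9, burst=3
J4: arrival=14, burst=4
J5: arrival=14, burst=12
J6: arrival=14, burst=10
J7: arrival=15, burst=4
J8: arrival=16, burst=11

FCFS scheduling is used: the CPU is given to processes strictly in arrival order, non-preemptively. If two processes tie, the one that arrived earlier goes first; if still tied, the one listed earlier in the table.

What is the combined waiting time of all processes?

Gantt: | J1 0-7 | J2 7-16 | J3 16-19 | J4 19-23 | J5 23-35 | J6 35-45 | J7 45-49 | J8 49-60 |
Completion: J1=7  J2=16  J3=19  J4=23  J5=35  J6=45  J7=49  J8=60
Turnaround (C−A): J1=7  J2=13  J3=10  J4=9  J5=21  J6=31  J7=34  J8=44
Waiting = turnaround − burst: J1=0, J2=4, J3=7, J4=5, J5=9, J6=21, J7=30, J8=33
Total waiting = 0 + 4 + 7 + 5 + 9 + 21 + 30 + 33 = 109

109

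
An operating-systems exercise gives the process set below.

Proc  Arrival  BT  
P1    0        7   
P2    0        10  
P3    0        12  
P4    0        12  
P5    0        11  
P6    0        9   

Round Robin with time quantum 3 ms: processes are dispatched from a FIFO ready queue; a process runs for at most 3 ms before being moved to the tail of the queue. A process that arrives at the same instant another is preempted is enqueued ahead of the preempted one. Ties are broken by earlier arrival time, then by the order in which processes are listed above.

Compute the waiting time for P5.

Timeline: | P1 0-3 | P2 3-6 | P3 6-9 | P4 9-12 | P5 12-15 | P6 15-18 | P1 18-21 | P2 21-24 | P3 24-27 | P4 27-30 | P5 30-33 | P6 33-36 | P1 36-37 | P2 37-40 | P3 40-43 | P4 43-46 | P5 46-49 | P6 49-52 | P2 52-53 | P3 53-56 | P4 56-59 | P5 59-61 |
Completion: P1=37  P2=53  P3=56  P4=59  P5=61  P6=52
Turnaround (C−A): P1=37  P2=53  P3=56  P4=59  P5=61  P6=52
Waiting(P5) = turnaround − burst = 61 − 11 = 50

50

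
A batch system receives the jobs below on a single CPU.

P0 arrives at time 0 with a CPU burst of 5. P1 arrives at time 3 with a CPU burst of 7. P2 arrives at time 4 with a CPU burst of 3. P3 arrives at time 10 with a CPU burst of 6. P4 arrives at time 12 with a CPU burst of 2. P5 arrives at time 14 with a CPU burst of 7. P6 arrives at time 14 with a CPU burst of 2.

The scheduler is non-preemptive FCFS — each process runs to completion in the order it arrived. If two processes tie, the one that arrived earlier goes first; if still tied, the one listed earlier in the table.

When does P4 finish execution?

Gantt: | P0 0-5 | P1 5-12 | P2 12-15 | P3 15-21 | P4 21-23 | P5 23-30 | P6 30-32 |
Completion: P0=5  P1=12  P2=15  P3=21  P4=23  P5=30  P6=32
Turnaround (C−A): P0=5  P1=9  P2=11  P3=11  P4=11  P5=16  P6=18

23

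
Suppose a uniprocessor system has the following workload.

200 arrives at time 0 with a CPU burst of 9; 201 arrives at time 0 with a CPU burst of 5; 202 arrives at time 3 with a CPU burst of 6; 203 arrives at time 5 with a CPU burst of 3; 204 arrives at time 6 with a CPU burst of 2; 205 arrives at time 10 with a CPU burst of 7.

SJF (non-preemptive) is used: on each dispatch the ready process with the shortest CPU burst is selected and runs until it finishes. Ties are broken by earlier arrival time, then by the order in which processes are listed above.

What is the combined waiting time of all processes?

Timeline: | 201 0-5 | 203 5-8 | 204 8-10 | 202 10-16 | 205 16-23 | 200 23-32 |
Completion: 200=32  201=5  202=16  203=8  204=10  205=23
Turnaround (C−A): 200=32  201=5  202=13  203=3  204=4  205=13
Waiting = turnaround − burst: 200=23, 201=0, 202=7, 203=0, 204=2, 205=6
Total waiting = 23 + 0 + 7 + 0 + 2 + 6 = 38

38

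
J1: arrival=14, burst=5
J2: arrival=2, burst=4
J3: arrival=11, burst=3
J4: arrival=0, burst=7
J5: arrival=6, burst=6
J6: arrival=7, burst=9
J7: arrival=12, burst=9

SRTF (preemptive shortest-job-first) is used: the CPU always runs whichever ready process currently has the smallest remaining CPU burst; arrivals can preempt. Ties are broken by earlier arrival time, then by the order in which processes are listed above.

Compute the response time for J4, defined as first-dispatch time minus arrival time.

0

Timeline: | J4 0-2 | J2 2-6 | J4 6-11 | J3 11-14 | J1 14-19 | J5 19-25 | J6 25-34 | J7 34-43 |
Completion: J1=19  J2=6  J3=14  J4=11  J5=25  J6=34  J7=43
Turnaround (C−A): J1=5  J2=4  J3=3  J4=11  J5=19  J6=27  J7=31
Response(J4) = first start − arrival = 0 − 0 = 0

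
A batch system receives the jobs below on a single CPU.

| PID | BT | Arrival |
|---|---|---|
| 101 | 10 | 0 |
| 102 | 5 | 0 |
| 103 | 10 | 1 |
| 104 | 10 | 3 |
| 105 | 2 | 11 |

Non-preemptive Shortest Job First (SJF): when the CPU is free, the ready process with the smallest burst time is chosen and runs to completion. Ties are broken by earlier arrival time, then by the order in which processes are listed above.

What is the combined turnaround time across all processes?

86

Gantt: | 102 0-5 | 101 5-15 | 105 15-17 | 103 17-27 | 104 27-37 |
Completion: 101=15  102=5  103=27  104=37  105=17
Turnaround (C−A): 101=15  102=5  103=26  104=34  105=6
Turnaround = completion − arrival: 101=15, 102=5, 103=26, 104=34, 105=6
Total turnaround = 15 + 5 + 26 + 34 + 6 = 86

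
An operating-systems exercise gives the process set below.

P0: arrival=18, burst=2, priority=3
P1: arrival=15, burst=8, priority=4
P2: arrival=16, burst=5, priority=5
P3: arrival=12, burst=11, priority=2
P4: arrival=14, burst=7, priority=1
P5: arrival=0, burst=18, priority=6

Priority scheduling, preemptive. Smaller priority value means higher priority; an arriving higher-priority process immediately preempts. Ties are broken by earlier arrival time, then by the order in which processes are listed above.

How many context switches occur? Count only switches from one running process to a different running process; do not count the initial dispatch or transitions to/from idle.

7

Schedule: | P5 0-12 | P3 12-14 | P4 14-21 | P3 21-30 | P0 30-32 | P1 32-40 | P2 40-45 | P5 45-51 |
Completion: P0=32  P1=40  P2=45  P3=30  P4=21  P5=51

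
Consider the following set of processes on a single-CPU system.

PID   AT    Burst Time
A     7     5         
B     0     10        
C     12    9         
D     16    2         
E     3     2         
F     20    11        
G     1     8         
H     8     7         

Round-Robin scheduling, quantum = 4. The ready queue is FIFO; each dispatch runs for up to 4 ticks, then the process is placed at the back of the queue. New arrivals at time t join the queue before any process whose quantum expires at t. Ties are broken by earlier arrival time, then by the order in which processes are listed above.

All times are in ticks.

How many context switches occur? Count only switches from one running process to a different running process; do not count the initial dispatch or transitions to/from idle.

Timeline: | B 0-4 | G 4-8 | E 8-10 | B 10-14 | A 14-18 | H 18-22 | G 22-26 | C 26-30 | B 30-32 | D 32-34 | A 34-35 | F 35-39 | H 39-42 | C 42-46 | F 46-50 | C 50-51 | F 51-54 |
Completion: A=35  B=32  C=51  D=34  E=10  F=54  G=26  H=42
Turnaround (C−A): A=28  B=32  C=39  D=18  E=7  F=34  G=25  H=34

16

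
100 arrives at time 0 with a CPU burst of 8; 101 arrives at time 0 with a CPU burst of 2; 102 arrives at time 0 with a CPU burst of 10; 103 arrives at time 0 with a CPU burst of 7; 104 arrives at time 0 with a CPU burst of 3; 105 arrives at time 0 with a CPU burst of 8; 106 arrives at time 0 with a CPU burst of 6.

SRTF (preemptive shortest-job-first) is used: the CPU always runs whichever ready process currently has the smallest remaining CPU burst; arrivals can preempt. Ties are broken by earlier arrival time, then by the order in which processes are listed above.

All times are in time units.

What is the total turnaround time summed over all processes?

140

Gantt: | 101 0-2 | 104 2-5 | 106 5-11 | 103 11-18 | 100 18-26 | 105 26-34 | 102 34-44 |
Completion: 100=26  101=2  102=44  103=18  104=5  105=34  106=11
Turnaround (C−A): 100=26  101=2  102=44  103=18  104=5  105=34  106=11
Turnaround = completion − arrival: 100=26, 101=2, 102=44, 103=18, 104=5, 105=34, 106=11
Total turnaround = 26 + 2 + 44 + 18 + 5 + 34 + 11 = 140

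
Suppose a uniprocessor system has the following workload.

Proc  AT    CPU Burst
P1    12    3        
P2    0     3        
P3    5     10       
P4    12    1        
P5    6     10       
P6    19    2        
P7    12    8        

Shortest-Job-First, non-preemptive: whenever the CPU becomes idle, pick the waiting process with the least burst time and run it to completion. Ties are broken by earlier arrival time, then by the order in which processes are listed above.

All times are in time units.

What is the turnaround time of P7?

17

Timeline: | P2 0-3 | idle 3-5 | P3 5-15 | P4 15-16 | P1 16-19 | P6 19-21 | P7 21-29 | P5 29-39 |
Completion: P1=19  P2=3  P3=15  P4=16  P5=39  P6=21  P7=29
Turnaround (C−A): P1=7  P2=3  P3=10  P4=4  P5=33  P6=2  P7=17
Turnaround(P7) = completion − arrival = 29 − 12 = 17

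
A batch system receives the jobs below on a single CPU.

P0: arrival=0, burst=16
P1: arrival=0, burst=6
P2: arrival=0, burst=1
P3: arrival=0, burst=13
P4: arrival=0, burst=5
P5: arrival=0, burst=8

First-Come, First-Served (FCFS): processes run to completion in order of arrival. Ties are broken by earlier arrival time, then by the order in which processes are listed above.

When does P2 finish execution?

Timeline: | P0 0-16 | P1 16-22 | P2 22-23 | P3 23-36 | P4 36-41 | P5 41-49 |
Completion: P0=16  P1=22  P2=23  P3=36  P4=41  P5=49

23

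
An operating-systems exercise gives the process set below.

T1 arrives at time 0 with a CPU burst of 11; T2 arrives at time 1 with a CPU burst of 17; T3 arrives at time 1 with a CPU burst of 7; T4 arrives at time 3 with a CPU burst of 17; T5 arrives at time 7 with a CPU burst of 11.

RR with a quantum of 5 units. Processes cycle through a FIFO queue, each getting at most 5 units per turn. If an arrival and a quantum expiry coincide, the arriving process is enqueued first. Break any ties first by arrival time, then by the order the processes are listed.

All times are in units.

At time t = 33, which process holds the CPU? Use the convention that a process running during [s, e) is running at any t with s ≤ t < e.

T2

Timeline: | T1 0-5 | T2 5-10 | T3 10-15 | T4 15-20 | T1 20-25 | T5 25-30 | T2 30-35 | T3 35-37 | T4 37-42 | T1 42-43 | T5 43-48 | T2 48-53 | T4 53-58 | T5 58-59 | T2 59-61 | T4 61-63 |
Completion: T1=43  T2=61  T3=37  T4=63  T5=59
Turnaround (C−A): T1=43  T2=60  T3=36  T4=60  T5=52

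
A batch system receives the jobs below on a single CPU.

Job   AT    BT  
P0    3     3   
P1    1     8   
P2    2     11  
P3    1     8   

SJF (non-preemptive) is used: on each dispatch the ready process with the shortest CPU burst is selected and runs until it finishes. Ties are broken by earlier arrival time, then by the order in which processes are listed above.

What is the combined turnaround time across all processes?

65

Timeline: | idle 0-1 | P1 1-9 | P0 9-12 | P3 12-20 | P2 20-31 |
Completion: P0=12  P1=9  P2=31  P3=20
Turnaround (C−A): P0=9  P1=8  P2=29  P3=19
Turnaround = completion − arrival: P0=9, P1=8, P2=29, P3=19
Total turnaround = 9 + 8 + 29 + 19 = 65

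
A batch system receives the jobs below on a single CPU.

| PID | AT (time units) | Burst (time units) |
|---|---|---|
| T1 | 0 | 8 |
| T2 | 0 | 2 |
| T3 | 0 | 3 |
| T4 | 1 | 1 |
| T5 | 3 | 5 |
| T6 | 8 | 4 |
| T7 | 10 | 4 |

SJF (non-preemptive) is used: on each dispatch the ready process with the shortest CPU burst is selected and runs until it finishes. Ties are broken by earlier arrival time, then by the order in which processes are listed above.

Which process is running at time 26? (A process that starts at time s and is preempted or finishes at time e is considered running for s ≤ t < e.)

T1

Schedule: | T2 0-2 | T4 2-3 | T3 3-6 | T5 6-11 | T6 11-15 | T7 15-19 | T1 19-27 |
Completion: T1=27  T2=2  T3=6  T4=3  T5=11  T6=15  T7=19
Turnaround (C−A): T1=27  T2=2  T3=6  T4=2  T5=8  T6=7  T7=9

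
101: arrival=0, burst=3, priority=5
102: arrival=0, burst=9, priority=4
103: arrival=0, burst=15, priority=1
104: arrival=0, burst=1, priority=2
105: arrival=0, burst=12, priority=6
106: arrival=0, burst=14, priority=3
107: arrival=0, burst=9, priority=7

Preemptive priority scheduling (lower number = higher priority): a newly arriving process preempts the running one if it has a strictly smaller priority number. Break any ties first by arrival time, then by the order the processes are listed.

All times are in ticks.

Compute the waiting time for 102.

30

Gantt: | 103 0-15 | 104 15-16 | 106 16-30 | 102 30-39 | 101 39-42 | 105 42-54 | 107 54-63 |
Completion: 101=42  102=39  103=15  104=16  105=54  106=30  107=63
Turnaround (C−A): 101=42  102=39  103=15  104=16  105=54  106=30  107=63
Waiting(102) = turnaround − burst = 39 − 9 = 30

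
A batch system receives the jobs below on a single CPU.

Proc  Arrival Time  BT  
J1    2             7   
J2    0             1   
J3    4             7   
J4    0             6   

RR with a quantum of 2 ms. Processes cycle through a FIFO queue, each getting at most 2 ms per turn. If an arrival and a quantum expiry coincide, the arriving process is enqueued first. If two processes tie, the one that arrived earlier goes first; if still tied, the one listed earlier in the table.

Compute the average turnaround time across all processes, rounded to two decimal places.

12.25

Schedule: | J2 0-1 | J4 1-3 | J1 3-5 | J4 5-7 | J3 7-9 | J1 9-11 | J4 11-13 | J3 13-15 | J1 15-17 | J3 17-19 | J1 19-20 | J3 20-21 |
Completion: J1=20  J2=1  J3=21  J4=13
Turnaround (C−A): J1=18  J2=1  J3=17  J4=13
Turnaround times: J1=18, J2=1, J3=17, J4=13
Average turnaround = (18+1+17+13) / 4 = 49/4 = 12.25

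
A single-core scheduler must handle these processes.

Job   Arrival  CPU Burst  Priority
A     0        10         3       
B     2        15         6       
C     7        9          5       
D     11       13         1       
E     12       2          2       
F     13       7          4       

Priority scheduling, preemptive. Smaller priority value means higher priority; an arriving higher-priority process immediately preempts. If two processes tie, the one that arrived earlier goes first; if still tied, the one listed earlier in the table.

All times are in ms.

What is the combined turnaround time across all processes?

Schedule: | A 0-10 | C 10-11 | D 11-24 | E 24-26 | F 26-33 | C 33-41 | B 41-56 |
Completion: A=10  B=56  C=41  D=24  E=26  F=33
Turnaround (C−A): A=10  B=54  C=34  D=13  E=14  F=20
Turnaround = completion − arrival: A=10, B=54, C=34, D=13, E=14, F=20
Total turnaround = 10 + 54 + 34 + 13 + 14 + 20 = 145

145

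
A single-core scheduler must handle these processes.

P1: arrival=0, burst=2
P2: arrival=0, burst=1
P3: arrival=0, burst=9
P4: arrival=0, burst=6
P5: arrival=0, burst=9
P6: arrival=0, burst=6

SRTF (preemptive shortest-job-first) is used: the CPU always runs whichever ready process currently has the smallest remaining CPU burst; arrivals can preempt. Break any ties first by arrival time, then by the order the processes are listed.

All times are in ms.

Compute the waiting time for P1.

1

Schedule: | P2 0-1 | P1 1-3 | P4 3-9 | P6 9-15 | P3 15-24 | P5 24-33 |
Completion: P1=3  P2=1  P3=24  P4=9  P5=33  P6=15
Turnaround (C−A): P1=3  P2=1  P3=24  P4=9  P5=33  P6=15
Waiting(P1) = turnaround − burst = 3 − 2 = 1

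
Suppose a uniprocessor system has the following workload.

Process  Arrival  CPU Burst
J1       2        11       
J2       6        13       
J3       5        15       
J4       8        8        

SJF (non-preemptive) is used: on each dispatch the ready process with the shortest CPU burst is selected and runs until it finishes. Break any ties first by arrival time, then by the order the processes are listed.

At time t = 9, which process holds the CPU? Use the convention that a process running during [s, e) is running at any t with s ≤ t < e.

J1

Gantt: | idle 0-2 | J1 2-13 | J4 13-21 | J2 21-34 | J3 34-49 |
Completion: J1=13  J2=34  J3=49  J4=21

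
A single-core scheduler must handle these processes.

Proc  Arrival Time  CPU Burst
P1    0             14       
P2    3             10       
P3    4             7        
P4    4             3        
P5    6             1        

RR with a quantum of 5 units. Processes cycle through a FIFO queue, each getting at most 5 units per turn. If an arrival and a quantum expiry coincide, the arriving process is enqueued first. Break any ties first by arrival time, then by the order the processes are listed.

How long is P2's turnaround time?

Gantt: | P1 0-5 | P2 5-10 | P3 10-15 | P4 15-18 | P1 18-23 | P5 23-24 | P2 24-29 | P3 29-31 | P1 31-35 |
Completion: P1=35  P2=29  P3=31  P4=18  P5=24
Turnaround (C−A): P1=35  P2=26  P3=27  P4=14  P5=18
Turnaround(P2) = completion − arrival = 29 − 3 = 26

26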